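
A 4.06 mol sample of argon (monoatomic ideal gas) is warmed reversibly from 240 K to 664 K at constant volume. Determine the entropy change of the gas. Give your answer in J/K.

ΔS = 51.5 J/K

At constant volume, ΔS = nC_V ln(T₂/T₁) with C_V = 3R/2 = 12.47 J mol⁻¹ K⁻¹.
ΔS = 4.06 × 12.47 × ln(664/240) = 51.5 J/K.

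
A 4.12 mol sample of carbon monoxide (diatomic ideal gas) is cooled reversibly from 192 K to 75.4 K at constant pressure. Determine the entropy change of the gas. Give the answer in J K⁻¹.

At constant pressure, ΔS = nC_p ln(T₂/T₁) with C_p = 7R/2 = 29.1 J mol⁻¹ K⁻¹.
ΔS = 4.12 × 29.1 × ln(75.4/192) = -112 J/K.

ΔS = -112 J/K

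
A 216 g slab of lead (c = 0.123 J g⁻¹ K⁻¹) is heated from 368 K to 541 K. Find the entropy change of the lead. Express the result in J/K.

ΔS = 10.2 J/K

ΔS = ∫dQ_rev/T = m c ln(T₂/T₁) = 216 × 0.123 × ln(541/368) = 10.2 J/K.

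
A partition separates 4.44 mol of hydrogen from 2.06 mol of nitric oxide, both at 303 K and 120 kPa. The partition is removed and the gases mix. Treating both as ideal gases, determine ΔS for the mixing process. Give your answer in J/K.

Mole fractions: x_A = 4.44/6.5 = 0.683, x_B = 0.317.
ΔS_mix = −R(n_A ln x_A + n_B ln x_B) = −8.314 × (4.44 ln 0.683 + 2.06 ln 0.317) = 33.8 J/K.

ΔS_mix = 33.8 J/K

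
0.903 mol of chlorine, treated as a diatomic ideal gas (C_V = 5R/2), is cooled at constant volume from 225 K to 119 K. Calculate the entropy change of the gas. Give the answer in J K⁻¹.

ΔS = -12 J/K

At constant volume, ΔS = nC_V ln(T₂/T₁) with C_V = 5R/2 = 20.79 J mol⁻¹ K⁻¹.
ΔS = 0.903 × 20.79 × ln(119/225) = -12 J/K.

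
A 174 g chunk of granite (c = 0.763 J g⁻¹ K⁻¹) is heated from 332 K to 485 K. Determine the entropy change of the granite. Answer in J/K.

ΔS = ∫dQ_rev/T = m c ln(T₂/T₁) = 174 × 0.763 × ln(485/332) = 50.3 J/K.

ΔS = 50.3 J/K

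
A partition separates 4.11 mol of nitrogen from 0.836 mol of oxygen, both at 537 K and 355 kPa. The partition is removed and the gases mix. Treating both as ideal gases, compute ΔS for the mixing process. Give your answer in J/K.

Mole fractions: x_A = 4.11/4.95 = 0.831, x_B = 0.169.
ΔS_mix = −R(n_A ln x_A + n_B ln x_B) = −8.314 × (4.11 ln 0.831 + 0.836 ln 0.169) = 18.7 J/K.

ΔS_mix = 18.7 J/K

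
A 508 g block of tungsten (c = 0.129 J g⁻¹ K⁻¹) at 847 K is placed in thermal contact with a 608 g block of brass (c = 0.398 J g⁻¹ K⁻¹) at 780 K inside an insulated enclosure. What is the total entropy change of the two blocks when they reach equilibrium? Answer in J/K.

Energy balance: T_f = (m₁c₁T₁ + m₂c₂T₂)/(m₁c₁ + m₂c₂) = 794.28 K.
ΔS₁ = m₁c₁ ln(T_f/T₁) = 65.532 × ln(794.28/847) = -4.2116 J/K.
ΔS₂ = m₂c₂ ln(T_f/T₂) = 241.984 × ln(794.28/780) = 4.3894 J/K.
ΔS_total = -4.2116 + 4.3894 = 0.178 J/K.

ΔS_total = 0.178 J/K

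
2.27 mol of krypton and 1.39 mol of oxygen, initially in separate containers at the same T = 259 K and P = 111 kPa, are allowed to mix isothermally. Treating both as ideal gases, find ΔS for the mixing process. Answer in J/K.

Mole fractions: x_A = 2.27/3.66 = 0.62, x_B = 0.38.
ΔS_mix = −R(n_A ln x_A + n_B ln x_B) = −8.314 × (2.27 ln 0.62 + 1.39 ln 0.38) = 20.2 J/K.

ΔS_mix = 20.2 J/K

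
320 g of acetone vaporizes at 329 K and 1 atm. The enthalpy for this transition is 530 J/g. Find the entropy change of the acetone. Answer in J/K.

ΔS = 516 J/K

Heat absorbed by the substance: Q = mL = 320 × 530 = 169600 J.
At constant T, ΔS = Q_rev/T = 169600 / 329 = 516 J/K.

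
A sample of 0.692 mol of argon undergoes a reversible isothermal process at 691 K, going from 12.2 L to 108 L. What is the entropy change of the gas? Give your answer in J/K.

For an isothermal ideal gas ΔS_gas = nR ln(V₂/V₁) = 0.692 × 8.314 × ln(108/12.2) = 12.5 J/K.

ΔS_gas = 12.5 J/K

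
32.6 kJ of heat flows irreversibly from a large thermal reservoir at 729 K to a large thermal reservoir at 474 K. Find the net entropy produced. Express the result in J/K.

ΔS_hot = −Q/T_H = −32600/729 = -44.72 J/K and ΔS_cold = +Q/T_C = 32600/474 = 68.78 J/K.
ΔS_total = -44.72 + 68.78 = 24.1 J/K, positive as the second law requires.

ΔS_total = 24.1 J/K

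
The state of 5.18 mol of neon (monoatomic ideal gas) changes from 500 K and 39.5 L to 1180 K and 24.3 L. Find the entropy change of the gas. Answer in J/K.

ΔS = 34.5 J/K

Entropy is a state function: ΔS = nC_V ln(T₂/T₁) + nR ln(V₂/V₁), with C_V = 3R/2 = 12.47 J mol⁻¹ K⁻¹ for a monoatomic ideal gas.
ΔS = 5.18 × [12.47 × ln(1180/500) + 8.314 × ln(24.3/39.5)] = 34.5 J/K.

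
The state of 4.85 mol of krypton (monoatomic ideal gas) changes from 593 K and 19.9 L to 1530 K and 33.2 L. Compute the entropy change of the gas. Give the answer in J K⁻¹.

ΔS = 78 J/K

Entropy is a state function: ΔS = nC_V ln(T₂/T₁) + nR ln(V₂/V₁), with C_V = 3R/2 = 12.47 J mol⁻¹ K⁻¹ for a monoatomic ideal gas.
ΔS = 4.85 × [12.47 × ln(1530/593) + 8.314 × ln(33.2/19.9)] = 78 J/K.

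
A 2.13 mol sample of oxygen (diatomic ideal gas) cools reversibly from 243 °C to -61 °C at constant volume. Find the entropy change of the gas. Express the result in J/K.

ΔS = -39.4 J/K

In kelvin: T₁ = 516.15 K, T₂ = 212.15 K. At constant volume, ΔS = nC_V ln(T₂/T₁) with C_V = 5R/2 = 20.79 J mol⁻¹ K⁻¹.
ΔS = 2.13 × 20.79 × ln(212.15/516.15) = -39.4 J/K.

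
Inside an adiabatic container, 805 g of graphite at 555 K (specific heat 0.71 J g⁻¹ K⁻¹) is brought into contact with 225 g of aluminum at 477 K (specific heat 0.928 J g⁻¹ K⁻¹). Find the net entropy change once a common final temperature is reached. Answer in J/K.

Energy balance: T_f = (m₁c₁T₁ + m₂c₂T₂)/(m₁c₁ + m₂c₂) = 534.13 K.
ΔS₁ = m₁c₁ ln(T_f/T₁) = 571.55 × ln(534.13/555) = -21.91 J/K.
ΔS₂ = m₂c₂ ln(T_f/T₂) = 208.8 × ln(534.13/477) = 23.62 J/K.
ΔS_total = -21.91 + 23.62 = 1.71 J/K.

ΔS_total = 1.71 J/K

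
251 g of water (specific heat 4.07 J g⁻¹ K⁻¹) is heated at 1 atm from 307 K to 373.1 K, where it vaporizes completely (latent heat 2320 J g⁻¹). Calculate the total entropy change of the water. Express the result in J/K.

Warming step: ΔS₁ = m c ln(T_tr/T_i) = 251 × 4.07 × ln(373.1/307) = 199.2 J/K.
Phase change: ΔS₂ = +mL/T_tr = 251 × 2320 / 373.1 = 1561 J/K.
ΔS_total = (199.2) + (1561) = 1760 J/K.

ΔS = 1760 J/K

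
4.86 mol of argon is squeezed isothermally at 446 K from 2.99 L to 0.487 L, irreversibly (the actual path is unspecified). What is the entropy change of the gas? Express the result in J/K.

Entropy is a state function, so ΔS_gas depends only on the end states.
For an isothermal ideal gas ΔS_gas = nR ln(V₂/V₁) = 4.86 × 8.314 × ln(0.487/2.99) = -73.3 J/K.

ΔS_gas = -73.3 J/K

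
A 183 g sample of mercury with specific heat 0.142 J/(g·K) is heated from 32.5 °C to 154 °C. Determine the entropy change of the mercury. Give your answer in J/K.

ΔS = 8.7 J/K

In kelvin: T₁ = 305.65 K, T₂ = 427.15 K. ΔS = ∫dQ_rev/T = m c ln(T₂/T₁) = 183 × 0.142 × ln(427.15/305.65) = 8.7 J/K.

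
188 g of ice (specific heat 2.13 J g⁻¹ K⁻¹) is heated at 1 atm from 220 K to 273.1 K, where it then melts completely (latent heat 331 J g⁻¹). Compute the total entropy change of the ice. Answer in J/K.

ΔS = 314 J/K

Warming step: ΔS₁ = m c ln(T_tr/T_i) = 188 × 2.13 × ln(273.1/220) = 86.58 J/K.
Phase change: ΔS₂ = +mL/T_tr = 188 × 331 / 273.1 = 227.9 J/K.
ΔS_total = (86.58) + (227.9) = 314 J/K.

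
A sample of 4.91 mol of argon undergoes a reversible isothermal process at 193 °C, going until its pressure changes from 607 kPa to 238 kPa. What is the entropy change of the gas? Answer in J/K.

For an isothermal ideal gas ΔS_gas = nR ln(P₁/P₂) = 4.91 × 8.314 × ln(607/238) = 38.2 J/K.

ΔS_gas = 38.2 J/K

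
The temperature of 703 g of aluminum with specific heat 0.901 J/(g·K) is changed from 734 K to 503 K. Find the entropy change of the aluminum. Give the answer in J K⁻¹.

ΔS = -239 J/K

ΔS = ∫dQ_rev/T = m c ln(T₂/T₁) = 703 × 0.901 × ln(503/734) = -239 J/K.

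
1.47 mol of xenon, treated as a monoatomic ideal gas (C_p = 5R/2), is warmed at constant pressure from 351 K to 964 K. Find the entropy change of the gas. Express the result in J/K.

ΔS = 30.9 J/K

At constant pressure, ΔS = nC_p ln(T₂/T₁) with C_p = 5R/2 = 20.79 J mol⁻¹ K⁻¹.
ΔS = 1.47 × 20.79 × ln(964/351) = 30.9 J/K.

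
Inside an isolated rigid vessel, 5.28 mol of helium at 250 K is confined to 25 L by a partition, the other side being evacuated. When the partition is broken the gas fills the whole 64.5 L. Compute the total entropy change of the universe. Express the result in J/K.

For an ideal gas in free expansion Q = 0 and W = 0, so T is unchanged.
Entropy is a state function; using a reversible isothermal path, ΔS_gas = nR ln(V₂/V₁) = 5.28 × 8.314 × ln(64.5/25) = 41.6 J/K.
The insulated surroundings exchange no heat, so ΔS_surr = 0 and ΔS_universe = ΔS_gas.

ΔS_universe = 41.6 J/K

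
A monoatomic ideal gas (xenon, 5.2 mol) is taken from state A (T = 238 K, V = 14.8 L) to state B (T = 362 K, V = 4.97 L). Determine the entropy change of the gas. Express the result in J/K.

ΔS = -20 J/K

Entropy is a state function: ΔS = nC_V ln(T₂/T₁) + nR ln(V₂/V₁), with C_V = 3R/2 = 12.47 J mol⁻¹ K⁻¹ for a monoatomic ideal gas.
ΔS = 5.2 × [12.47 × ln(362/238) + 8.314 × ln(4.97/14.8)] = -20 J/K.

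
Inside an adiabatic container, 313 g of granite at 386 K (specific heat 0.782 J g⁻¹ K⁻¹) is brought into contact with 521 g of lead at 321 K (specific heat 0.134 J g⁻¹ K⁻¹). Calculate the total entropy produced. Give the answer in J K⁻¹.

ΔS_total = 0.892 J/K

Energy balance: T_f = (m₁c₁T₁ + m₂c₂T₂)/(m₁c₁ + m₂c₂) = 371.57 K.
ΔS₁ = m₁c₁ ln(T_f/T₁) = 244.766 × ln(371.57/386) = -9.3225 J/K.
ΔS₂ = m₂c₂ ln(T_f/T₂) = 69.814 × ln(371.57/321) = 10.214 J/K.
ΔS_total = -9.3225 + 10.214 = 0.892 J/K.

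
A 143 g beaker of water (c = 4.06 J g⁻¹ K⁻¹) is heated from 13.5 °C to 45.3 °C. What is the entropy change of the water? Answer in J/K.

ΔS = 61.1 J/K

In kelvin: T₁ = 286.65 K, T₂ = 318.45 K. ΔS = ∫dQ_rev/T = m c ln(T₂/T₁) = 143 × 4.06 × ln(318.45/286.65) = 61.1 J/K.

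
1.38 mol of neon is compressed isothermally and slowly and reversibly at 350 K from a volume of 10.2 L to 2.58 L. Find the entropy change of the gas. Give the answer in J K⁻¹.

For an isothermal ideal gas ΔS_gas = nR ln(V₂/V₁) = 1.38 × 8.314 × ln(2.58/10.2) = -15.8 J/K.

ΔS_gas = -15.8 J/K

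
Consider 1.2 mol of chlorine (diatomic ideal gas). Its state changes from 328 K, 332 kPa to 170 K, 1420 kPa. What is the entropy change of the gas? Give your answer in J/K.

ΔS = -37.4 J/K

ΔS = nC_p ln(T₂/T₁) − nR ln(P₂/P₁), with C_p = 7R/2 = 29.1 J mol⁻¹ K⁻¹ for a diatomic ideal gas.
ΔS = 1.2 × [29.1 × ln(170/328) − 8.314 × ln(1420/332)] = -37.4 J/K.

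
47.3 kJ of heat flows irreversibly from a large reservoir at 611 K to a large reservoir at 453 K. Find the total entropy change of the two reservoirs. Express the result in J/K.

ΔS_hot = −Q/T_H = −47300/611 = -77.41 J/K and ΔS_cold = +Q/T_C = 47300/453 = 104.4 J/K.
ΔS_total = -77.41 + 104.4 = 27 J/K, positive as the second law requires.

ΔS_total = 27 J/K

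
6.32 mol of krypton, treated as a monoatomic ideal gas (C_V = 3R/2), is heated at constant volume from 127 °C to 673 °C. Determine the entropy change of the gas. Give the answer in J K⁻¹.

ΔS = 67.8 J/K

In kelvin: T₁ = 400.15 K, T₂ = 946.15 K. At constant volume, ΔS = nC_V ln(T₂/T₁) with C_V = 3R/2 = 12.47 J mol⁻¹ K⁻¹.
ΔS = 6.32 × 12.47 × ln(946.15/400.15) = 67.8 J/K.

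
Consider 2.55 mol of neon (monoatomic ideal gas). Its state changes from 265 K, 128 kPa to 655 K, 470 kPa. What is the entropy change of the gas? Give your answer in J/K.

ΔS = 20.4 J/K

ΔS = nC_p ln(T₂/T₁) − nR ln(P₂/P₁), with C_p = 5R/2 = 20.79 J mol⁻¹ K⁻¹ for a monoatomic ideal gas.
ΔS = 2.55 × [20.79 × ln(655/265) − 8.314 × ln(470/128)] = 20.4 J/K.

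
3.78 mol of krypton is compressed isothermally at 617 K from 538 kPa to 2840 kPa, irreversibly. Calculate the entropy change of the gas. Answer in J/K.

ΔS_gas = -52.3 J/K

Entropy is a state function, so ΔS_gas depends only on the end states.
For an isothermal ideal gas ΔS_gas = nR ln(P₁/P₂) = 3.78 × 8.314 × ln(538/2840) = -52.3 J/K.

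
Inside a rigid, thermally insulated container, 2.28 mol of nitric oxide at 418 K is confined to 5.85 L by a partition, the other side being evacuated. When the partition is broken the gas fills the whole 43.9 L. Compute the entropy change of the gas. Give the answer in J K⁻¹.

For an ideal gas in free expansion Q = 0 and W = 0, so T is unchanged.
Entropy is a state function; using a reversible isothermal path, ΔS_gas = nR ln(V₂/V₁) = 2.28 × 8.314 × ln(43.9/5.85) = 38.2 J/K.

ΔS_gas = 38.2 J/K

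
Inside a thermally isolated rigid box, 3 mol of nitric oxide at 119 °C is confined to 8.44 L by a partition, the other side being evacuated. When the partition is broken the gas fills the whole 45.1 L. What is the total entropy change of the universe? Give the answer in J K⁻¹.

ΔS_universe = 41.8 J/K

For an ideal gas in free expansion Q = 0 and W = 0, so T is unchanged.
Entropy is a state function; using a reversible isothermal path, ΔS_gas = nR ln(V₂/V₁) = 3 × 8.314 × ln(45.1/8.44) = 41.8 J/K.
The insulated surroundings exchange no heat, so ΔS_surr = 0 and ΔS_universe = ΔS_gas.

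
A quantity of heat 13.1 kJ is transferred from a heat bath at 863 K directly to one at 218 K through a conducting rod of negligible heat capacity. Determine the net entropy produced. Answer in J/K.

ΔS_hot = −Q/T_H = −13100/863 = -15.18 J/K and ΔS_cold = +Q/T_C = 13100/218 = 60.09 J/K.
ΔS_total = -15.18 + 60.09 = 44.9 J/K, positive as the second law requires.

ΔS_total = 44.9 J/K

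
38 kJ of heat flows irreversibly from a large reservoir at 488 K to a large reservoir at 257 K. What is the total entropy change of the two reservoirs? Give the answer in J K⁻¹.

ΔS_total = 70 J/K

ΔS_hot = −Q/T_H = −38000/488 = -77.87 J/K and ΔS_cold = +Q/T_C = 38000/257 = 147.9 J/K.
ΔS_total = -77.87 + 147.9 = 70 J/K, positive as the second law requires.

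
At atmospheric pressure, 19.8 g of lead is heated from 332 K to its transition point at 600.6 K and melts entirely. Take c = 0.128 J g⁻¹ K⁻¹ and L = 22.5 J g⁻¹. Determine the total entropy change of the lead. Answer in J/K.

Warming step: ΔS₁ = m c ln(T_tr/T_i) = 19.8 × 0.128 × ln(600.6/332) = 1.502 J/K.
Phase change: ΔS₂ = +mL/T_tr = 19.8 × 22.5 / 600.6 = 0.7418 J/K.
ΔS_total = (1.502) + (0.7418) = 2.24 J/K.

ΔS = 2.24 J/K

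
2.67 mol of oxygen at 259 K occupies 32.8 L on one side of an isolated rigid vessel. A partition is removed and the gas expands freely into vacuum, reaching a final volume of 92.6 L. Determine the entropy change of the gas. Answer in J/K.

No heat is exchanged and no work is done, so the ideal-gas temperature stays constant.
Entropy is a state function; using a reversible isothermal path, ΔS_gas = nR ln(V₂/V₁) = 2.67 × 8.314 × ln(92.6/32.8) = 23 J/K.

ΔS_gas = 23 J/K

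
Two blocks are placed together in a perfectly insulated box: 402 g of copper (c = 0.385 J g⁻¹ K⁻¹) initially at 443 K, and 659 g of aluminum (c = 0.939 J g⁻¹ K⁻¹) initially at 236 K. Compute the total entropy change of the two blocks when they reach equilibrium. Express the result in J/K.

ΔS_total = 27.6 J/K

Energy balance: T_f = (m₁c₁T₁ + m₂c₂T₂)/(m₁c₁ + m₂c₂) = 277.41 K.
ΔS₁ = m₁c₁ ln(T_f/T₁) = 154.77 × ln(277.41/443) = -72.44 J/K.
ΔS₂ = m₂c₂ ln(T_f/T₂) = 618.801 × ln(277.41/236) = 100 J/K.
ΔS_total = -72.44 + 100 = 27.6 J/K.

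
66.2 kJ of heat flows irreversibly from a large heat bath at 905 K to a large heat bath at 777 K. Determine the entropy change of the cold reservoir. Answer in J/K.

ΔS_cold = 85.2 J/K

The cold reservoir gains heat Q, so ΔS_cold = +Q/T_C = 66200/777 = 85.2 J/K.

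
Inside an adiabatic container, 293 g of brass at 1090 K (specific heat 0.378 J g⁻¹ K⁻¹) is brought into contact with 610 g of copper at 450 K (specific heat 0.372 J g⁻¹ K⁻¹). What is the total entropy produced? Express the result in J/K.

ΔS_total = 31.3 J/K

Energy balance: T_f = (m₁c₁T₁ + m₂c₂T₂)/(m₁c₁ + m₂c₂) = 659.91 K.
ΔS₁ = m₁c₁ ln(T_f/T₁) = 110.754 × ln(659.91/1090) = -55.58 J/K.
ΔS₂ = m₂c₂ ln(T_f/T₂) = 226.92 × ln(659.91/450) = 86.88 J/K.
ΔS_total = -55.58 + 86.88 = 31.3 J/K.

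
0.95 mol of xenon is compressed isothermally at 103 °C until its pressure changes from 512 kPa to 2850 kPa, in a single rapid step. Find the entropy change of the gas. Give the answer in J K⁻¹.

Entropy is a state function, so ΔS_gas depends only on the end states.
For an isothermal ideal gas ΔS_gas = nR ln(P₁/P₂) = 0.95 × 8.314 × ln(512/2850) = -13.6 J/K.

ΔS_gas = -13.6 J/K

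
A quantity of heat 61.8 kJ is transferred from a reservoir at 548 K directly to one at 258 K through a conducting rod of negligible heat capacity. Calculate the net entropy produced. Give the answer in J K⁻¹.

ΔS_hot = −Q/T_H = −61800/548 = -112.8 J/K and ΔS_cold = +Q/T_C = 61800/258 = 239.5 J/K.
ΔS_total = -112.8 + 239.5 = 127 J/K, positive as the second law requires.

ΔS_total = 127 J/K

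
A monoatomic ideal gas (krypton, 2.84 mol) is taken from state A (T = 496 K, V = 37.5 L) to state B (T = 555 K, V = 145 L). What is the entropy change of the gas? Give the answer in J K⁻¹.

ΔS = 35.9 J/K

Entropy is a state function: ΔS = nC_V ln(T₂/T₁) + nR ln(V₂/V₁), with C_V = 3R/2 = 12.47 J mol⁻¹ K⁻¹ for a monoatomic ideal gas.
ΔS = 2.84 × [12.47 × ln(555/496) + 8.314 × ln(145/37.5)] = 35.9 J/K.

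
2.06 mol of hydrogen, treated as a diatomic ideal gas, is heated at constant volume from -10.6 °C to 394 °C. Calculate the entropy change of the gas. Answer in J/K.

ΔS = 39.9 J/K

In kelvin: T₁ = 262.55 K, T₂ = 667.15 K. At constant volume, ΔS = nC_V ln(T₂/T₁) with C_V = 5R/2 = 20.79 J mol⁻¹ K⁻¹.
ΔS = 2.06 × 20.79 × ln(667.15/262.55) = 39.9 J/K.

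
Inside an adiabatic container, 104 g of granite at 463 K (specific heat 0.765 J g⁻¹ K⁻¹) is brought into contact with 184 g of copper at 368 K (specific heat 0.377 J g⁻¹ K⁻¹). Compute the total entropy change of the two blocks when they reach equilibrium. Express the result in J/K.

ΔS_total = 0.97 J/K

Energy balance: T_f = (m₁c₁T₁ + m₂c₂T₂)/(m₁c₁ + m₂c₂) = 418.75 K.
ΔS₁ = m₁c₁ ln(T_f/T₁) = 79.56 × ln(418.75/463) = -7.992 J/K.
ΔS₂ = m₂c₂ ln(T_f/T₂) = 69.368 × ln(418.75/368) = 8.962 J/K.
ΔS_total = -7.992 + 8.962 = 0.97 J/K.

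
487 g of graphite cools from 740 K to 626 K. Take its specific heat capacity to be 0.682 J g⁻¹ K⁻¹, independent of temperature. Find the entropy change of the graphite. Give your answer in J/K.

ΔS = -55.6 J/K

ΔS = ∫dQ_rev/T = m c ln(T₂/T₁) = 487 × 0.682 × ln(626/740) = -55.6 J/K.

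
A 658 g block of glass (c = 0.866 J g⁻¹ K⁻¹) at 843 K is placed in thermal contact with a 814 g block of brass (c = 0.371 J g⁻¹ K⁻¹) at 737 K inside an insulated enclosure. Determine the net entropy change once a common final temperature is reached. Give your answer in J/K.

ΔS_total = 1.76 J/K

Energy balance: T_f = (m₁c₁T₁ + m₂c₂T₂)/(m₁c₁ + m₂c₂) = 806.28 K.
ΔS₁ = m₁c₁ ln(T_f/T₁) = 569.828 × ln(806.28/843) = -25.376 J/K.
ΔS₂ = m₂c₂ ln(T_f/T₂) = 301.994 × ln(806.28/737) = 27.133 J/K.
ΔS_total = -25.376 + 27.133 = 1.76 J/K.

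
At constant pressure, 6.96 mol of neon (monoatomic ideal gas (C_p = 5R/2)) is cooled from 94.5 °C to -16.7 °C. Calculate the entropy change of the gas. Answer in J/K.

ΔS = -52.1 J/K

In kelvin: T₁ = 367.65 K, T₂ = 256.45 K. At constant pressure, ΔS = nC_p ln(T₂/T₁) with C_p = 5R/2 = 20.79 J mol⁻¹ K⁻¹.
ΔS = 6.96 × 20.79 × ln(256.45/367.65) = -52.1 J/K.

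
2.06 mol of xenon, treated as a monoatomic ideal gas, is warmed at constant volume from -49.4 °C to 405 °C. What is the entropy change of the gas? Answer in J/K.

In kelvin: T₁ = 223.75 K, T₂ = 678.15 K. At constant volume, ΔS = nC_V ln(T₂/T₁) with C_V = 3R/2 = 12.47 J mol⁻¹ K⁻¹.
ΔS = 2.06 × 12.47 × ln(678.15/223.75) = 28.5 J/K.

ΔS = 28.5 J/K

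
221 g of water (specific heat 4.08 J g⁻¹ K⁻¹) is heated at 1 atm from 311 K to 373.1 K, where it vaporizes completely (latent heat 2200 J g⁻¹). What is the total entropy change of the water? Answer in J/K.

ΔS = 1470 J/K

Warming step: ΔS₁ = m c ln(T_tr/T_i) = 221 × 4.08 × ln(373.1/311) = 164.2 J/K.
Phase change: ΔS₂ = +mL/T_tr = 221 × 2200 / 373.1 = 1303 J/K.
ΔS_total = (164.2) + (1303) = 1470 J/K.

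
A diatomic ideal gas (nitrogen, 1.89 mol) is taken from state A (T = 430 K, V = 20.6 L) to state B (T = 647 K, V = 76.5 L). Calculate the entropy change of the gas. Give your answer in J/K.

Entropy is a state function: ΔS = nC_V ln(T₂/T₁) + nR ln(V₂/V₁), with C_V = 5R/2 = 20.79 J mol⁻¹ K⁻¹ for a diatomic ideal gas.
ΔS = 1.89 × [20.79 × ln(647/430) + 8.314 × ln(76.5/20.6)] = 36.7 J/K.

ΔS = 36.7 J/K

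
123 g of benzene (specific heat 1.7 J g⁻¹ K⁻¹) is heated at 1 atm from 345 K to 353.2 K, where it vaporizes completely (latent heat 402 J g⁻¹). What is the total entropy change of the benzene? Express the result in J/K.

ΔS = 145 J/K

Warming step: ΔS₁ = m c ln(T_tr/T_i) = 123 × 1.7 × ln(353.2/345) = 4.912 J/K.
Phase change: ΔS₂ = +mL/T_tr = 123 × 402 / 353.2 = 140 J/K.
ΔS_total = (4.912) + (140) = 145 J/K.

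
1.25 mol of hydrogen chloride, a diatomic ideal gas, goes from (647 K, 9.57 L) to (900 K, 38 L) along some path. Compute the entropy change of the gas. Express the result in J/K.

Entropy is a state function: ΔS = nC_V ln(T₂/T₁) + nR ln(V₂/V₁), with C_V = 5R/2 = 20.79 J mol⁻¹ K⁻¹ for a diatomic ideal gas.
ΔS = 1.25 × [20.79 × ln(900/647) + 8.314 × ln(38/9.57)] = 22.9 J/K.

ΔS = 22.9 J/K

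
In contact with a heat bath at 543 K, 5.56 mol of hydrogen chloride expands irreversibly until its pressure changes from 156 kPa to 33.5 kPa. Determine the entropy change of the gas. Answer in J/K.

Entropy is a state function, so ΔS_gas depends only on the end states.
For an isothermal ideal gas ΔS_gas = nR ln(P₁/P₂) = 5.56 × 8.314 × ln(156/33.5) = 71.1 J/K.

ΔS_gas = 71.1 J/K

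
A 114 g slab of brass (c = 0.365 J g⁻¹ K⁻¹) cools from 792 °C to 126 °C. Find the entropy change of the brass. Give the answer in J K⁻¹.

In kelvin: T₁ = 1065.15 K, T₂ = 399.15 K. ΔS = ∫dQ_rev/T = m c ln(T₂/T₁) = 114 × 0.365 × ln(399.15/1065.15) = -40.8 J/K.

ΔS = -40.8 J/K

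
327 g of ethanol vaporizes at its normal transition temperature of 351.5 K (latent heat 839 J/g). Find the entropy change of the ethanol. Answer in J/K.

ΔS = 781 J/K

Heat absorbed by the substance: Q = mL = 327 × 839 = 274353 J.
At constant T, ΔS = Q_rev/T = 274353 / 351.5 = 781 J/K.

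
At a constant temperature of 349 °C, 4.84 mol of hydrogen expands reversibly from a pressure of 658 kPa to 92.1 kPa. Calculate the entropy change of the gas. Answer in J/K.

For an isothermal ideal gas ΔS_gas = nR ln(P₁/P₂) = 4.84 × 8.314 × ln(658/92.1) = 79.1 J/K.

ΔS_gas = 79.1 J/K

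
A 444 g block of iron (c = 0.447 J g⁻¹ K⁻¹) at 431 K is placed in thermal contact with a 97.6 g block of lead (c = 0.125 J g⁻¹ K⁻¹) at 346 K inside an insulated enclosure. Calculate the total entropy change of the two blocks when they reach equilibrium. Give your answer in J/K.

ΔS_total = 0.26 J/K

Energy balance: T_f = (m₁c₁T₁ + m₂c₂T₂)/(m₁c₁ + m₂c₂) = 426.08 K.
ΔS₁ = m₁c₁ ln(T_f/T₁) = 198.468 × ln(426.08/431) = -2.28 J/K.
ΔS₂ = m₂c₂ ln(T_f/T₂) = 12.2 × ln(426.08/346) = 2.54 J/K.
ΔS_total = -2.28 + 2.54 = 0.26 J/K.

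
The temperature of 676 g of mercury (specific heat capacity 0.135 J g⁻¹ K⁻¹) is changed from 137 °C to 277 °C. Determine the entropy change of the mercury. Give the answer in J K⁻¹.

ΔS = 26.8 J/K

In kelvin: T₁ = 410.15 K, T₂ = 550.15 K. ΔS = ∫dQ_rev/T = m c ln(T₂/T₁) = 676 × 0.135 × ln(550.15/410.15) = 26.8 J/K.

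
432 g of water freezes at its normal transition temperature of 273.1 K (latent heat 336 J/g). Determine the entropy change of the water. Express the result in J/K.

Heat released by the substance: Q = −mL = −432 × 336 = −145152 J.
At constant T, ΔS = Q_rev/T = −145152 / 273.1 = -531 J/K.

ΔS = -531 J/K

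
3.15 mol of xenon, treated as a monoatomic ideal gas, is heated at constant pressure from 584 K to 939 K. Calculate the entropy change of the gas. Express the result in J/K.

At constant pressure, ΔS = nC_p ln(T₂/T₁) with C_p = 5R/2 = 20.79 J mol⁻¹ K⁻¹.
ΔS = 3.15 × 20.79 × ln(939/584) = 31.1 J/K.

ΔS = 31.1 J/K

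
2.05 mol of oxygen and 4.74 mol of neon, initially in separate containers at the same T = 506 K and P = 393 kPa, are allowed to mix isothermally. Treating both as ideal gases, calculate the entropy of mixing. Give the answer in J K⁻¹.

ΔS_mix = 34.6 J/K

Mole fractions: x_A = 2.05/6.79 = 0.302, x_B = 0.698.
ΔS_mix = −R(n_A ln x_A + n_B ln x_B) = −8.314 × (2.05 ln 0.302 + 4.74 ln 0.698) = 34.6 J/K.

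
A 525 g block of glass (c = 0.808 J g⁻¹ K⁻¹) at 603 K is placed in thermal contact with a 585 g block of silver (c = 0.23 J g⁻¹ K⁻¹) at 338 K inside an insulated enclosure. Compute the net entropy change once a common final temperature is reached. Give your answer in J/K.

ΔS_total = 15.4 J/K

Energy balance: T_f = (m₁c₁T₁ + m₂c₂T₂)/(m₁c₁ + m₂c₂) = 539.19 K.
ΔS₁ = m₁c₁ ln(T_f/T₁) = 424.2 × ln(539.19/603) = -47.45 J/K.
ΔS₂ = m₂c₂ ln(T_f/T₂) = 134.55 × ln(539.19/338) = 62.84 J/K.
ΔS_total = -47.45 + 62.84 = 15.4 J/K.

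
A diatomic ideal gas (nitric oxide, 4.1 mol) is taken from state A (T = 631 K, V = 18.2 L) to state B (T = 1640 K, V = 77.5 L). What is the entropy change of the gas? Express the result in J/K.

Entropy is a state function: ΔS = nC_V ln(T₂/T₁) + nR ln(V₂/V₁), with C_V = 5R/2 = 20.79 J mol⁻¹ K⁻¹ for a diatomic ideal gas.
ΔS = 4.1 × [20.79 × ln(1640/631) + 8.314 × ln(77.5/18.2)] = 131 J/K.

ΔS = 131 J/K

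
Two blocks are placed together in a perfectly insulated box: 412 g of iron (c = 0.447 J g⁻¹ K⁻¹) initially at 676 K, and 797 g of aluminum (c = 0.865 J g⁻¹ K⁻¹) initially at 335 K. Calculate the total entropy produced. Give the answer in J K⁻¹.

ΔS_total = 40.5 J/K

Energy balance: T_f = (m₁c₁T₁ + m₂c₂T₂)/(m₁c₁ + m₂c₂) = 406.89 K.
ΔS₁ = m₁c₁ ln(T_f/T₁) = 184.164 × ln(406.89/676) = -93.49 J/K.
ΔS₂ = m₂c₂ ln(T_f/T₂) = 689.405 × ln(406.89/335) = 134 J/K.
ΔS_total = -93.49 + 134 = 40.5 J/K.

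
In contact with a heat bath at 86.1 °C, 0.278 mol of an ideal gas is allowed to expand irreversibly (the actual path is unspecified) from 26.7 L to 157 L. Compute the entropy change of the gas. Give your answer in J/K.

ΔS_gas = 4.09 J/K

Entropy is a state function, so ΔS_gas depends only on the end states.
For an isothermal ideal gas ΔS_gas = nR ln(V₂/V₁) = 0.278 × 8.314 × ln(157/26.7) = 4.09 J/K.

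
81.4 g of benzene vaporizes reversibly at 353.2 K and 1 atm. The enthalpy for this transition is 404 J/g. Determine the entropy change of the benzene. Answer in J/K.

Heat absorbed by the substance: Q = mL = 81.4 × 404 = 32885.6 J.
At constant T, ΔS = Q_rev/T = 32885.6 / 353.2 = 93.1 J/K.

ΔS = 93.1 J/K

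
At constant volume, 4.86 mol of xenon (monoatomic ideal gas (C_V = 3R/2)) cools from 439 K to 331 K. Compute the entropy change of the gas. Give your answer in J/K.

ΔS = -17.1 J/K

At constant volume, ΔS = nC_V ln(T₂/T₁) with C_V = 3R/2 = 12.47 J mol⁻¹ K⁻¹.
ΔS = 4.86 × 12.47 × ln(331/439) = -17.1 J/K.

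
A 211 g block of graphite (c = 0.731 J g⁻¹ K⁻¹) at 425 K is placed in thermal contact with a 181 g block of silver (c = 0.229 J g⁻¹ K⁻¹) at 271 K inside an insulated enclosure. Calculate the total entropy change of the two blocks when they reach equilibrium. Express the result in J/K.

Energy balance: T_f = (m₁c₁T₁ + m₂c₂T₂)/(m₁c₁ + m₂c₂) = 392.38 K.
ΔS₁ = m₁c₁ ln(T_f/T₁) = 154.241 × ln(392.38/425) = -12.32 J/K.
ΔS₂ = m₂c₂ ln(T_f/T₂) = 41.449 × ln(392.38/271) = 15.34 J/K.
ΔS_total = -12.32 + 15.34 = 3.02 J/K.

ΔS_total = 3.02 J/K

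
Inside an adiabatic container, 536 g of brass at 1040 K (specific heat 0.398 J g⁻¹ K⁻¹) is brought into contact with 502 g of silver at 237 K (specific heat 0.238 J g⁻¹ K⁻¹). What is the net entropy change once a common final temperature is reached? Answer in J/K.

ΔS_total = 68.7 J/K

Energy balance: T_f = (m₁c₁T₁ + m₂c₂T₂)/(m₁c₁ + m₂c₂) = 751.72 K.
ΔS₁ = m₁c₁ ln(T_f/T₁) = 213.328 × ln(751.72/1040) = -69.25 J/K.
ΔS₂ = m₂c₂ ln(T_f/T₂) = 119.476 × ln(751.72/237) = 137.9 J/K.
ΔS_total = -69.25 + 137.9 = 68.7 J/K.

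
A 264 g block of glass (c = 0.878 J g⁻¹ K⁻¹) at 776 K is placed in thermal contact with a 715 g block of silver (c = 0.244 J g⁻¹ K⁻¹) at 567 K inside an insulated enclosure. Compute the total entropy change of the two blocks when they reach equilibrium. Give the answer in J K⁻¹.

Energy balance: T_f = (m₁c₁T₁ + m₂c₂T₂)/(m₁c₁ + m₂c₂) = 686.25 K.
ΔS₁ = m₁c₁ ln(T_f/T₁) = 231.792 × ln(686.25/776) = -28.49 J/K.
ΔS₂ = m₂c₂ ln(T_f/T₂) = 174.46 × ln(686.25/567) = 33.3 J/K.
ΔS_total = -28.49 + 33.3 = 4.81 J/K.

ΔS_total = 4.81 J/K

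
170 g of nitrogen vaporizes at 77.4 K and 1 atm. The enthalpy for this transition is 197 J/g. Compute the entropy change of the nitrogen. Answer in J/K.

ΔS = 433 J/K

Heat absorbed by the substance: Q = mL = 170 × 197 = 33490 J.
At constant T, ΔS = Q_rev/T = 33490 / 77.4 = 433 J/K.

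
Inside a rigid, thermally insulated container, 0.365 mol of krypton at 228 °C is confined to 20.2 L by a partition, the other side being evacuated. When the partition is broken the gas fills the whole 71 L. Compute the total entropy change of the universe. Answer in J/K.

For an ideal gas in free expansion Q = 0 and W = 0, so T is unchanged.
Entropy is a state function; using a reversible isothermal path, ΔS_gas = nR ln(V₂/V₁) = 0.365 × 8.314 × ln(71/20.2) = 3.81 J/K.
The insulated surroundings exchange no heat, so ΔS_surr = 0 and ΔS_universe = ΔS_gas.

ΔS_universe = 3.81 J/K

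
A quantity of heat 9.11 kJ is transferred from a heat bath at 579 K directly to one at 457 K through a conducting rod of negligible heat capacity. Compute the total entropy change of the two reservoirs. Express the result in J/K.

ΔS_hot = −Q/T_H = −9110/579 = -15.73 J/K and ΔS_cold = +Q/T_C = 9110/457 = 19.93 J/K.
ΔS_total = -15.73 + 19.93 = 4.2 J/K, positive as the second law requires.

ΔS_total = 4.2 J/K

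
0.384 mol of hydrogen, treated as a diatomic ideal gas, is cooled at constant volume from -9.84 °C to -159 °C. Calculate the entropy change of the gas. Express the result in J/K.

In kelvin: T₁ = 263.31 K, T₂ = 114.15 K. At constant volume, ΔS = nC_V ln(T₂/T₁) with C_V = 5R/2 = 20.79 J mol⁻¹ K⁻¹.
ΔS = 0.384 × 20.79 × ln(114.15/263.31) = -6.67 J/K.

ΔS = -6.67 J/K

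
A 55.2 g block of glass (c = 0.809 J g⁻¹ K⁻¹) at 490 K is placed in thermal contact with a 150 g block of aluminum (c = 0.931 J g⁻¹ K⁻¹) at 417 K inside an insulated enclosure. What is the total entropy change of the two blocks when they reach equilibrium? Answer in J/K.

ΔS_total = 0.452 J/K

Energy balance: T_f = (m₁c₁T₁ + m₂c₂T₂)/(m₁c₁ + m₂c₂) = 434.69 K.
ΔS₁ = m₁c₁ ln(T_f/T₁) = 44.6568 × ln(434.69/490) = -5.349 J/K.
ΔS₂ = m₂c₂ ln(T_f/T₂) = 139.65 × ln(434.69/417) = 5.801 J/K.
ΔS_total = -5.349 + 5.801 = 0.452 J/K.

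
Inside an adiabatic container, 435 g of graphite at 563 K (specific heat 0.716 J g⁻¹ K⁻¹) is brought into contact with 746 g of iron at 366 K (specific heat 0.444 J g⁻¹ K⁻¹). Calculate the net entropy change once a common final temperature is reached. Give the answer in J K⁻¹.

Energy balance: T_f = (m₁c₁T₁ + m₂c₂T₂)/(m₁c₁ + m₂c₂) = 461.47 K.
ΔS₁ = m₁c₁ ln(T_f/T₁) = 311.46 × ln(461.47/563) = -61.94 J/K.
ΔS₂ = m₂c₂ ln(T_f/T₂) = 331.224 × ln(461.47/366) = 76.77 J/K.
ΔS_total = -61.94 + 76.77 = 14.8 J/K.

ΔS_total = 14.8 J/K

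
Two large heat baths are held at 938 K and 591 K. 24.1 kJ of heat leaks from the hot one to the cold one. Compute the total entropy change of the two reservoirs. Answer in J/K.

ΔS_total = 15.1 J/K

ΔS_hot = −Q/T_H = −24100/938 = -25.69 J/K and ΔS_cold = +Q/T_C = 24100/591 = 40.78 J/K.
ΔS_total = -25.69 + 40.78 = 15.1 J/K, positive as the second law requires.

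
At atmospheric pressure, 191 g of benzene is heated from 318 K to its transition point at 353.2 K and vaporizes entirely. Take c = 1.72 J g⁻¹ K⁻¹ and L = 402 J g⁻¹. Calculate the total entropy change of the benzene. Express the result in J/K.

Warming step: ΔS₁ = m c ln(T_tr/T_i) = 191 × 1.72 × ln(353.2/318) = 34.49 J/K.
Phase change: ΔS₂ = +mL/T_tr = 191 × 402 / 353.2 = 217.4 J/K.
ΔS_total = (34.49) + (217.4) = 252 J/K.

ΔS = 252 J/K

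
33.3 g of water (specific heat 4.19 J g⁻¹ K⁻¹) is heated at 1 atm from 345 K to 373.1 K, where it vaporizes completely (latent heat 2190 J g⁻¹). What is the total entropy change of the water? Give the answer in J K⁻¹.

ΔS = 206 J/K

Warming step: ΔS₁ = m c ln(T_tr/T_i) = 33.3 × 4.19 × ln(373.1/345) = 10.93 J/K.
Phase change: ΔS₂ = +mL/T_tr = 33.3 × 2190 / 373.1 = 195.5 J/K.
ΔS_total = (10.93) + (195.5) = 206 J/K.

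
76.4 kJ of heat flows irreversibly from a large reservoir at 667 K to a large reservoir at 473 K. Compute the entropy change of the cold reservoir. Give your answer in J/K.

ΔS_cold = 162 J/K

The cold reservoir gains heat Q, so ΔS_cold = +Q/T_C = 76400/473 = 162 J/K.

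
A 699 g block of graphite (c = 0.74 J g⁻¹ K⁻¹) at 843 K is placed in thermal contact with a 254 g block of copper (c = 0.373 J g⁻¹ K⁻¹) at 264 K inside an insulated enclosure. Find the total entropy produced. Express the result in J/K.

ΔS_total = 41.2 J/K

Energy balance: T_f = (m₁c₁T₁ + m₂c₂T₂)/(m₁c₁ + m₂c₂) = 753.37 K.
ΔS₁ = m₁c₁ ln(T_f/T₁) = 517.26 × ln(753.37/843) = -58.15 J/K.
ΔS₂ = m₂c₂ ln(T_f/T₂) = 94.742 × ln(753.37/264) = 99.35 J/K.
ΔS_total = -58.15 + 99.35 = 41.2 J/K.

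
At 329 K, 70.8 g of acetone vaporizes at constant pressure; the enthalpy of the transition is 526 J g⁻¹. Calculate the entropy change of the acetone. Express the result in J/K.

ΔS = 113 J/K

Heat absorbed by the substance: Q = mL = 70.8 × 526 = 37240.8 J.
At constant T, ΔS = Q_rev/T = 37240.8 / 329 = 113 J/K.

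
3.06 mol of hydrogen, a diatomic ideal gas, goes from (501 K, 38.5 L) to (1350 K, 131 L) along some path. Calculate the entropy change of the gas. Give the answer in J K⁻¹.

Entropy is a state function: ΔS = nC_V ln(T₂/T₁) + nR ln(V₂/V₁), with C_V = 5R/2 = 20.79 J mol⁻¹ K⁻¹ for a diatomic ideal gas.
ΔS = 3.06 × [20.79 × ln(1350/501) + 8.314 × ln(131/38.5)] = 94.2 J/K.

ΔS = 94.2 J/K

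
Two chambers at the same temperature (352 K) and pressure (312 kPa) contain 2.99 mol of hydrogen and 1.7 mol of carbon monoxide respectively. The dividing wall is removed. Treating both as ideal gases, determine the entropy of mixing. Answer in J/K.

Mole fractions: x_A = 2.99/4.69 = 0.638, x_B = 0.362.
ΔS_mix = −R(n_A ln x_A + n_B ln x_B) = −8.314 × (2.99 ln 0.638 + 1.7 ln 0.362) = 25.5 J/K.

ΔS_mix = 25.5 J/K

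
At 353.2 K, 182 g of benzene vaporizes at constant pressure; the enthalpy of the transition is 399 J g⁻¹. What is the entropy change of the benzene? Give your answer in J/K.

ΔS = 206 J/K

Heat absorbed by the substance: Q = mL = 182 × 399 = 72618 J.
At constant T, ΔS = Q_rev/T = 72618 / 353.2 = 206 J/K.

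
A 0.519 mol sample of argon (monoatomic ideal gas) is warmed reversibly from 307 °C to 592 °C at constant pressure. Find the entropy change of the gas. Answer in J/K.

ΔS = 4.31 J/K

In kelvin: T₁ = 580.15 K, T₂ = 865.15 K. At constant pressure, ΔS = nC_p ln(T₂/T₁) with C_p = 5R/2 = 20.79 J mol⁻¹ K⁻¹.
ΔS = 0.519 × 20.79 × ln(865.15/580.15) = 4.31 J/K.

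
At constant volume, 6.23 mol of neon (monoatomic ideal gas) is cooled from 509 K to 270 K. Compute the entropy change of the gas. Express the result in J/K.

ΔS = -49.3 J/K

At constant volume, ΔS = nC_V ln(T₂/T₁) with C_V = 3R/2 = 12.47 J mol⁻¹ K⁻¹.
ΔS = 6.23 × 12.47 × ln(270/509) = -49.3 J/K.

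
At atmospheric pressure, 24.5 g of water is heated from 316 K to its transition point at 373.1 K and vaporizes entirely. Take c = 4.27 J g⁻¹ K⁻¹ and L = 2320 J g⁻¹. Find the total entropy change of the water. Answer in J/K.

ΔS = 170 J/K

Warming step: ΔS₁ = m c ln(T_tr/T_i) = 24.5 × 4.27 × ln(373.1/316) = 17.38 J/K.
Phase change: ΔS₂ = +mL/T_tr = 24.5 × 2320 / 373.1 = 152.3 J/K.
ΔS_total = (17.38) + (152.3) = 170 J/K.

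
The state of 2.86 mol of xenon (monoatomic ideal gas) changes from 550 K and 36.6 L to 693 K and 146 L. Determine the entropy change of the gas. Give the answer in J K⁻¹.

ΔS = 41.1 J/K

Entropy is a state function: ΔS = nC_V ln(T₂/T₁) + nR ln(V₂/V₁), with C_V = 3R/2 = 12.47 J mol⁻¹ K⁻¹ for a monoatomic ideal gas.
ΔS = 2.86 × [12.47 × ln(693/550) + 8.314 × ln(146/36.6)] = 41.1 J/K.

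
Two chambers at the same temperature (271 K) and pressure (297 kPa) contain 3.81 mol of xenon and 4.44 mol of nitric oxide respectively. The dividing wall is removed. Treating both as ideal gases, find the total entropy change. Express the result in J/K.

ΔS_mix = 47.3 J/K

Mole fractions: x_A = 3.81/8.25 = 0.462, x_B = 0.538.
ΔS_mix = −R(n_A ln x_A + n_B ln x_B) = −8.314 × (3.81 ln 0.462 + 4.44 ln 0.538) = 47.3 J/K.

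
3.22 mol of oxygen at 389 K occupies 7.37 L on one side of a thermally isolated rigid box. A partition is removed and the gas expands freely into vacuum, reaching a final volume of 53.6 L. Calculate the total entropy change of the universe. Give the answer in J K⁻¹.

No heat is exchanged and no work is done, so the ideal-gas temperature stays constant.
Entropy is a state function; using a reversible isothermal path, ΔS_gas = nR ln(V₂/V₁) = 3.22 × 8.314 × ln(53.6/7.37) = 53.1 J/K.
The insulated surroundings exchange no heat, so ΔS_surr = 0 and ΔS_universe = ΔS_gas.

ΔS_universe = 53.1 J/K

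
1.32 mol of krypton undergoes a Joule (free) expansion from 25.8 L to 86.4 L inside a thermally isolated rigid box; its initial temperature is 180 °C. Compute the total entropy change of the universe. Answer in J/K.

No heat is exchanged and no work is done, so the ideal-gas temperature stays constant.
Entropy is a state function; using a reversible isothermal path, ΔS_gas = nR ln(V₂/V₁) = 1.32 × 8.314 × ln(86.4/25.8) = 13.3 J/K.
The insulated surroundings exchange no heat, so ΔS_surr = 0 and ΔS_universe = ΔS_gas.

ΔS_universe = 13.3 J/K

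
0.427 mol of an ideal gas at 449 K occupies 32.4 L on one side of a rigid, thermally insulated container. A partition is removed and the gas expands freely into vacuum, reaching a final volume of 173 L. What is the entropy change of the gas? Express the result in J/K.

ΔS_gas = 5.95 J/K

For an ideal gas in free expansion Q = 0 and W = 0, so T is unchanged.
Entropy is a state function; using a reversible isothermal path, ΔS_gas = nR ln(V₂/V₁) = 0.427 × 8.314 × ln(173/32.4) = 5.95 J/K.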